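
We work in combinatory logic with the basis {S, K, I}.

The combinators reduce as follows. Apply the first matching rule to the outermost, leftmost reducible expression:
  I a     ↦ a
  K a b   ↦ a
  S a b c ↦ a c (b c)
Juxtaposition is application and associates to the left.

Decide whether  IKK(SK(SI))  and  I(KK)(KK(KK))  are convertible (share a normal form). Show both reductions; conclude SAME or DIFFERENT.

Term A:
  start: IKK(SK(SI))
  step 1: KK(SK(SI))
  step 2: K

Term B:
  start: I(KK)(KK(KK))
  step 1: KK(KK(KK))
  step 2: K

Answer: SAME — A ⇓ K, B ⇓ K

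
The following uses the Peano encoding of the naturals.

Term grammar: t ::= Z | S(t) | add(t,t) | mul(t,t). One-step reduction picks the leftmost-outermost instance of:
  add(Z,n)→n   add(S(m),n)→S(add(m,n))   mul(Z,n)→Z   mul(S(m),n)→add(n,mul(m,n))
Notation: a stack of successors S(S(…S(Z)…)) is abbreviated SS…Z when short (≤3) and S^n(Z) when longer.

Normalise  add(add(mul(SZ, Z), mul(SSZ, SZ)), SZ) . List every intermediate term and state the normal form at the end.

Answer: normal form = SSSZ  (in 14 steps)

Working:
  start: add(add(mul(SZ, Z), mul(SSZ, SZ)), SZ)
  [1] add(add(add(Z, mul(Z, Z)), mul(SSZ, SZ)), SZ)
  [2] add(add(mul(Z, Z), mul(SSZ, SZ)), SZ)
  [3] add(add(Z, mul(SSZ, SZ)), SZ)
  [4] add(mul(SSZ, SZ), SZ)
  [5] add(add(SZ, mul(SZ, SZ)), SZ)
  [6] add(S(add(Z, mul(SZ, SZ))), SZ)
  [7] S(add(add(Z, mul(SZ, SZ)), SZ))
  [8] S(add(mul(SZ, SZ), SZ))
  [9] S(add(add(SZ, mul(Z, SZ)), SZ))
  [10] S(add(S(add(Z, mul(Z, SZ))), SZ))
  [11] S(S(add(add(Z, mul(Z, SZ)), SZ)))
  [12] S(S(add(mul(Z, SZ), SZ)))
  [13] S(S(add(Z, SZ)))
  [14] SSSZ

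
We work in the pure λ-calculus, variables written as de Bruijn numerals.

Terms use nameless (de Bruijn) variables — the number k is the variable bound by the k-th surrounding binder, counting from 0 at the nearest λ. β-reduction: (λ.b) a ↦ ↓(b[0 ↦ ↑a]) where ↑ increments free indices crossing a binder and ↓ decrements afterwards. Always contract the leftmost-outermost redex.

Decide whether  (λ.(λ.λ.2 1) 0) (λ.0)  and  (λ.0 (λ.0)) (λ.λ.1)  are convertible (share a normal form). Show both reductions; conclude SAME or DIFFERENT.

Answer: SAME — A ⇓ λ.λ.0, B ⇓ λ.λ.0

Reduction:
Term A:
  start: (λ.(λ.λ.2 1) 0) (λ.0)
  [1] (λ.λ.(λ.0) 1) (λ.0)
  [2] λ.(λ.0) (λ.0)
  [3] λ.λ.0

Term B:
  start: (λ.0 (λ.0)) (λ.λ.1)
  [1] (λ.λ.1) (λ.0)
  [2] λ.λ.0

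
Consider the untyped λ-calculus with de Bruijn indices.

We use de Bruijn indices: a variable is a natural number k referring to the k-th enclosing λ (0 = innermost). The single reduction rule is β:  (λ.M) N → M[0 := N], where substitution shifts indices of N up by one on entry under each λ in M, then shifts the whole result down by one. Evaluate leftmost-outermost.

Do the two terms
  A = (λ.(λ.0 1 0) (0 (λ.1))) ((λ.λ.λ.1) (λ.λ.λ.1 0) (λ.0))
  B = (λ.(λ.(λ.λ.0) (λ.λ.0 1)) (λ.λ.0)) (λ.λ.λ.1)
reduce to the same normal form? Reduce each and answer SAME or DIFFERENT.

Term A:
  start: (λ.(λ.0 1 0) (0 (λ.1))) ((λ.λ.λ.1) (λ.λ.λ.1 0) (λ.0))
  [1] (λ.0 ((λ.λ.λ.1) (λ.λ.λ.1 0) (λ.0)) 0) ((λ.λ.λ.1) (λ.λ.λ.1 0) (λ.0) (λ.(λ.λ.λ.1) (λ.λ.λ.1 0) (λ.0)))
  [2] (λ.λ.λ.1) (λ.λ.λ.1 0) (λ.0) (λ.(λ.λ.λ.1) (λ.λ.λ.1 0) (λ.0)) ((λ.λ.λ.1) (λ.λ.λ.1 0) (λ.0)) ((λ.λ.λ.1) (λ.λ.λ.1 0) (λ.0) (λ.(λ.λ.λ.1) (λ.λ.λ.1 0) (λ.0)))
  [3] (λ.λ.1) (λ.0) (λ.(λ.λ.λ.1) (λ.λ.λ.1 0) (λ.0)) ((λ.λ.λ.1) (λ.λ.λ.1 0) (λ.0)) ((λ.λ.λ.1) (λ.λ.λ.1 0) (λ.0) (λ.(λ.λ.λ.1) (λ.λ.λ.1 0) (λ.0)))
  [4] (λ.λ.0) (λ.(λ.λ.λ.1) (λ.λ.λ.1 0) (λ.0)) ((λ.λ.λ.1) (λ.λ.λ.1 0) (λ.0)) ((λ.λ.λ.1) (λ.λ.λ.1 0) (λ.0) (λ.(λ.λ.λ.1) (λ.λ.λ.1 0) (λ.0)))
  [5] (λ.0) ((λ.λ.λ.1) (λ.λ.λ.1 0) (λ.0)) ((λ.λ.λ.1) (λ.λ.λ.1 0) (λ.0) (λ.(λ.λ.λ.1) (λ.λ.λ.1 0) (λ.0)))
  [6] (λ.λ.λ.1) (λ.λ.λ.1 0) (λ.0) ((λ.λ.λ.1) (λ.λ.λ.1 0) (λ.0) (λ.(λ.λ.λ.1) (λ.λ.λ.1 0) (λ.0)))
  [7] (λ.λ.1) (λ.0) ((λ.λ.λ.1) (λ.λ.λ.1 0) (λ.0) (λ.(λ.λ.λ.1) (λ.λ.λ.1 0) (λ.0)))
  [8] (λ.λ.0) ((λ.λ.λ.1) (λ.λ.λ.1 0) (λ.0) (λ.(λ.λ.λ.1) (λ.λ.λ.1 0) (λ.0)))
  [9] λ.0

Term B:
  start: (λ.(λ.(λ.λ.0) (λ.λ.0 1)) (λ.λ.0)) (λ.λ.λ.1)
  [1] (λ.(λ.λ.0) (λ.λ.0 1)) (λ.λ.0)
  [2] (λ.λ.0) (λ.λ.0 1)
  [3] λ.0

Answer: SAME — A ⇓ λ.0, B ⇓ λ.0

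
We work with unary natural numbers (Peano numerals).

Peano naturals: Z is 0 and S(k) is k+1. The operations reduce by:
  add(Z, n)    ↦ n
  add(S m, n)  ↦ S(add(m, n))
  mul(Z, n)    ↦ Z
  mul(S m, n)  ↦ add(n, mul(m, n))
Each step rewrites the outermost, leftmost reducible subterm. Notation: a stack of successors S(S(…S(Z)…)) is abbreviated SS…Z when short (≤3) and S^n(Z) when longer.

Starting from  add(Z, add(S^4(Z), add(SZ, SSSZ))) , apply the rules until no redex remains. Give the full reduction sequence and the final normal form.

Answer: normal form = S^8(Z)  (in 8 steps)

Reduction:
  start: add(Z, add(S^4(Z), add(SZ, SSSZ)))
  →1  add(S^4(Z), add(SZ, SSSZ))
  →2  S(add(SSSZ, add(SZ, SSSZ)))
  →3  S(S(add(SSZ, add(SZ, SSSZ))))
  →4  S(S(S(add(SZ, add(SZ, SSSZ)))))
  →5  S(S(S(S(add(Z, add(SZ, SSSZ))))))
  →6  S(S(S(S(add(SZ, SSSZ)))))
  →7  S(S(S(S(S(add(Z, SSSZ))))))
  →8  S^8(Z)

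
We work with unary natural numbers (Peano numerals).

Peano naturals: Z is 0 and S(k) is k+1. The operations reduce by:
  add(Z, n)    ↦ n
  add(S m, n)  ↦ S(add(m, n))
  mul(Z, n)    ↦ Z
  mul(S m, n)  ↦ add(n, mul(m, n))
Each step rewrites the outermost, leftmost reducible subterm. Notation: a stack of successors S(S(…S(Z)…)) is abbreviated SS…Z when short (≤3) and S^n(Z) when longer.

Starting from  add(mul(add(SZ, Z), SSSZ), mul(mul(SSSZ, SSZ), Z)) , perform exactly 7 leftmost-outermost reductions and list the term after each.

Answer: after 7 steps: S(S(add(S(add(Z, mul(add(Z, Z), SSSZ))), mul(mul(SSSZ, SSZ), Z))))

Working:
  start: add(mul(add(SZ, Z), SSSZ), mul(mul(SSSZ, SSZ), Z))
  [1] add(mul(S(add(Z, Z)), SSSZ), mul(mul(SSSZ, SSZ), Z))
  [2] add(add(SSSZ, mul(add(Z, Z), SSSZ)), mul(mul(SSSZ, SSZ), Z))
  [3] add(S(add(SSZ, mul(add(Z, Z), SSSZ))), mul(mul(SSSZ, SSZ), Z))
  [4] S(add(add(SSZ, mul(add(Z, Z), SSSZ)), mul(mul(SSSZ, SSZ), Z)))
  [5] S(add(S(add(SZ, mul(add(Z, Z), SSSZ))), mul(mul(SSSZ, SSZ), Z)))
  [6] S(S(add(add(SZ, mul(add(Z, Z), SSSZ)), mul(mul(SSSZ, SSZ), Z))))
  [7] S(S(add(S(add(Z, mul(add(Z, Z), SSSZ))), mul(mul(SSSZ, SSZ), Z))))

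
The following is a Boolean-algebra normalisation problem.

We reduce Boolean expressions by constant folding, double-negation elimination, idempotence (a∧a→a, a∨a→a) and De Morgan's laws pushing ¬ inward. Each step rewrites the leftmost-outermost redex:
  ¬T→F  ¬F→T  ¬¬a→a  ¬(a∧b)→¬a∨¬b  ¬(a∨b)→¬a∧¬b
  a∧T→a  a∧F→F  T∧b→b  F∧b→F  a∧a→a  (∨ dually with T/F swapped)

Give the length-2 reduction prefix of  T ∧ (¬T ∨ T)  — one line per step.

Answer: after 2 steps: T

Reduction:
  start: T ∧ (¬T ∨ T)
  step 1: ¬T ∨ T
  step 2: T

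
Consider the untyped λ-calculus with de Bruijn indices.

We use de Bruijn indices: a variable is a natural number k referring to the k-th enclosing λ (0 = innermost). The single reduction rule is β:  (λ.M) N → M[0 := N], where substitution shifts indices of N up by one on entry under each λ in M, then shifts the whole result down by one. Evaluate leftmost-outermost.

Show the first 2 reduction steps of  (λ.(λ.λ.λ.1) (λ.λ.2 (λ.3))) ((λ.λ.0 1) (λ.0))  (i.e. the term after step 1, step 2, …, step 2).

Answer: after 2 steps: λ.λ.1

Working:
  start: (λ.(λ.λ.λ.1) (λ.λ.2 (λ.3))) ((λ.λ.0 1) (λ.0))
  →1  (λ.λ.λ.1) (λ.λ.(λ.λ.0 1) (λ.0) (λ.(λ.λ.0 1) (λ.0)))
  →2  λ.λ.1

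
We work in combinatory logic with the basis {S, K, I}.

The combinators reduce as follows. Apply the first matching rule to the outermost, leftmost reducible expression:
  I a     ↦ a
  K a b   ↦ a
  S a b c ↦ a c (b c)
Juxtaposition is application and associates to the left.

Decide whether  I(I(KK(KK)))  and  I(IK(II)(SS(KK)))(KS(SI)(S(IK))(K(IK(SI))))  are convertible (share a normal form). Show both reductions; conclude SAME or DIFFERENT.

Term A:
  start: I(I(KK(KK)))
  step 1: I(KK(KK))
  step 2: KK(KK)
  step 3: K

Term B:
  start: I(IK(II)(SS(KK)))(KS(SI)(S(IK))(K(IK(SI))))
  step 1: IK(II)(SS(KK))(KS(SI)(S(IK))(K(IK(SI))))
  step 2: K(II)(SS(KK))(KS(SI)(S(IK))(K(IK(SI))))
  step 3: II(KS(SI)(S(IK))(K(IK(SI))))
  step 4: I(KS(SI)(S(IK))(K(IK(SI))))
  step 5: KS(SI)(S(IK))(K(IK(SI)))
  step 6: S(S(IK))(K(IK(SI)))
  step 7: S(SK)(K(IK(SI)))
  step 8: S(SK)(K(K(SI)))

Answer: DIFFERENT — A ⇓ K, B ⇓ S(SK)(K(K(SI)))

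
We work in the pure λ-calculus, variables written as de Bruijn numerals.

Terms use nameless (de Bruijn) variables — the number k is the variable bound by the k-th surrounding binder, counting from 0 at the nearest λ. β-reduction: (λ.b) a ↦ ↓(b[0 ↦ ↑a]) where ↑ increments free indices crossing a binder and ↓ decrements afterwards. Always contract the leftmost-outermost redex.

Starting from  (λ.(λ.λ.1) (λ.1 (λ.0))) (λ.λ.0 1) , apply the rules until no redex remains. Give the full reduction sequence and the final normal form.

Answer: normal form = λ.λ.λ.0 (λ.0)  (in 3 steps)

Derivation:
  start: (λ.(λ.λ.1) (λ.1 (λ.0))) (λ.λ.0 1)
  [1] (λ.λ.1) (λ.(λ.λ.0 1) (λ.0))
  [2] λ.λ.(λ.λ.0 1) (λ.0)
  [3] λ.λ.λ.0 (λ.0)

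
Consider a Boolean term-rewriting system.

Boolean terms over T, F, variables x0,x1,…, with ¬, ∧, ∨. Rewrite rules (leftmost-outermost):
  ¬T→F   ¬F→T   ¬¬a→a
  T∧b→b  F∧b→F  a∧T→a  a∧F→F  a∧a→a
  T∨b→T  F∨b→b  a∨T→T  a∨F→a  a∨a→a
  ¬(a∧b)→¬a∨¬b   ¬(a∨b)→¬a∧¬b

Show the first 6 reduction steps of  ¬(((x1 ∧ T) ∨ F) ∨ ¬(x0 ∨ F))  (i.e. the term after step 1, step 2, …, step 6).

Answer: after 6 steps: (¬x1 ∧ T) ∧ ¬¬(x0 ∨ F)

Working:
  start: ¬(((x1 ∧ T) ∨ F) ∨ ¬(x0 ∨ F))
  →1  ¬((x1 ∧ T) ∨ F) ∧ ¬¬(x0 ∨ F)
  →2  (¬(x1 ∧ T) ∧ ¬F) ∧ ¬¬(x0 ∨ F)
  →3  ((¬x1 ∨ ¬T) ∧ ¬F) ∧ ¬¬(x0 ∨ F)
  →4  ((¬x1 ∨ F) ∧ ¬F) ∧ ¬¬(x0 ∨ F)
  →5  (¬x1 ∧ ¬F) ∧ ¬¬(x0 ∨ F)
  →6  (¬x1 ∧ T) ∧ ¬¬(x0 ∨ F)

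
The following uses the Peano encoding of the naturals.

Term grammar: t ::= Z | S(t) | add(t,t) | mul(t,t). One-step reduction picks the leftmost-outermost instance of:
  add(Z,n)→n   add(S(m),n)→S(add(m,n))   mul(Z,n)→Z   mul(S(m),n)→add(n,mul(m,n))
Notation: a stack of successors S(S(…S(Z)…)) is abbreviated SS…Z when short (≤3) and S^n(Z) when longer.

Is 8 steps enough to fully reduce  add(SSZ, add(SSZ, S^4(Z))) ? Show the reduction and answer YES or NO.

Answer: YES — reaches normal form S^8(Z) in 6 ≤ 8 steps

Reduction:
  start: add(SSZ, add(SSZ, S^4(Z)))
  step 1: S(add(SZ, add(SSZ, S^4(Z))))
  step 2: S(S(add(Z, add(SSZ, S^4(Z)))))
  step 3: S(S(add(SSZ, S^4(Z))))
  step 4: S(S(S(add(SZ, S^4(Z)))))
  step 5: S(S(S(S(add(Z, S^4(Z))))))
  step 6: S^8(Z)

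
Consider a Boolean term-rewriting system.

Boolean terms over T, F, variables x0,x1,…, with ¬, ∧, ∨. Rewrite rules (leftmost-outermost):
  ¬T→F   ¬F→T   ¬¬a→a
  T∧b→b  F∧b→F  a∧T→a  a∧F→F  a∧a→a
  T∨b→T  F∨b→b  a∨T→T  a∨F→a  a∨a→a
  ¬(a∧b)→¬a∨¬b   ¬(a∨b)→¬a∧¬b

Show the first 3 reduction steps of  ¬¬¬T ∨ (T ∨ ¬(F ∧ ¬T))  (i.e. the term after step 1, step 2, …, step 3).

Answer: after 3 steps: T ∨ ¬(F ∧ ¬T)

Working:
  start: ¬¬¬T ∨ (T ∨ ¬(F ∧ ¬T))
  step 1: ¬T ∨ (T ∨ ¬(F ∧ ¬T))
  step 2: F ∨ (T ∨ ¬(F ∧ ¬T))
  step 3: T ∨ ¬(F ∧ ¬T)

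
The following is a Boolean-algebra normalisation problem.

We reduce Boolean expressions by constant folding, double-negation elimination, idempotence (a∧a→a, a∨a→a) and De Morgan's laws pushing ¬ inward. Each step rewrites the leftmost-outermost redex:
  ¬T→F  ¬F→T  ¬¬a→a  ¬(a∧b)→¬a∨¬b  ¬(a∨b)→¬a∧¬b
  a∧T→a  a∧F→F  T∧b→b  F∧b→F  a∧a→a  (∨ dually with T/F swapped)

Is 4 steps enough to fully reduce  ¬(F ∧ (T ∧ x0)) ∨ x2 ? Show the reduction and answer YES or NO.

Answer: YES — reaches normal form T in 4 ≤ 4 steps

Working:
  start: ¬(F ∧ (T ∧ x0)) ∨ x2
  →1  (¬F ∨ ¬(T ∧ x0)) ∨ x2
  →2  (T ∨ ¬(T ∧ x0)) ∨ x2
  →3  T ∨ x2
  →4  T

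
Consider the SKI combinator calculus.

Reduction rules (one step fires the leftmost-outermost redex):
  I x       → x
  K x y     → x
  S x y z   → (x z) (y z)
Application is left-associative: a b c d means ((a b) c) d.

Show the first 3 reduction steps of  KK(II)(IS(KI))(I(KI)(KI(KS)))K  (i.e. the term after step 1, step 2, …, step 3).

Answer: after 3 steps: S(KI)K

Reduction:
  start: KK(II)(IS(KI))(I(KI)(KI(KS)))K
  →1  K(IS(KI))(I(KI)(KI(KS)))K
  →2  IS(KI)K
  →3  S(KI)K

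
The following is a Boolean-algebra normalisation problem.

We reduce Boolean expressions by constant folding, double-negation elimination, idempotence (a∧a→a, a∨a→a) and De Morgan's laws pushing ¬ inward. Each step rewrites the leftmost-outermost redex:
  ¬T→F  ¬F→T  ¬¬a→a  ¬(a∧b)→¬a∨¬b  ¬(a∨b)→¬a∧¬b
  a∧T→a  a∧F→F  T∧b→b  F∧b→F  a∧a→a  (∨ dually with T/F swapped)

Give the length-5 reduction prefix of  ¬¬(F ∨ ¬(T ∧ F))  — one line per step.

Answer: after 5 steps: ¬F

Derivation:
  start: ¬¬(F ∨ ¬(T ∧ F))
  →1  F ∨ ¬(T ∧ F)
  →2  ¬(T ∧ F)
  →3  ¬T ∨ ¬F
  →4  F ∨ ¬F
  →5  ¬F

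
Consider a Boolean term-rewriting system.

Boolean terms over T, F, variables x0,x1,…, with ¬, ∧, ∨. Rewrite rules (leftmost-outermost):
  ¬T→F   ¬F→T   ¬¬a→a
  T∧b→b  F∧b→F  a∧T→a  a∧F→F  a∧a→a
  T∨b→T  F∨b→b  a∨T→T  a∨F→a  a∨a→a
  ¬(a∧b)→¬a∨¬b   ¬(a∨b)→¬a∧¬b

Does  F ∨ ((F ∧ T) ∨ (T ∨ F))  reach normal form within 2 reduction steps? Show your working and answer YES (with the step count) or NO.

  start: F ∨ ((F ∧ T) ∨ (T ∨ F))
  step 1: (F ∧ T) ∨ (T ∨ F)
  step 2: F ∨ (T ∨ F)

Answer: NO — after 2 steps the term is F ∨ (T ∨ F), not yet normal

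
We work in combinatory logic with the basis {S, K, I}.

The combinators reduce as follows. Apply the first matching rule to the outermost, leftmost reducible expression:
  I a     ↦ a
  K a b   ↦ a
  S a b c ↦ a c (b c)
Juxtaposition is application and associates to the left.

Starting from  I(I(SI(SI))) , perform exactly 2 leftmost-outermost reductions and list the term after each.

  start: I(I(SI(SI)))
  [1] I(SI(SI))
  [2] SI(SI)

Answer: after 2 steps: SI(SI)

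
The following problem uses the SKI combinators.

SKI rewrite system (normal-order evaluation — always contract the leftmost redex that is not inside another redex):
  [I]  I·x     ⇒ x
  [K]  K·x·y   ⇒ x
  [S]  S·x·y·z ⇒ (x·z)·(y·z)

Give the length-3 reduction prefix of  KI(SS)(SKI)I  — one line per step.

  start: KI(SS)(SKI)I
  [1] I(SKI)I
  [2] SKII
  [3] KI(II)

Answer: after 3 steps: KI(II)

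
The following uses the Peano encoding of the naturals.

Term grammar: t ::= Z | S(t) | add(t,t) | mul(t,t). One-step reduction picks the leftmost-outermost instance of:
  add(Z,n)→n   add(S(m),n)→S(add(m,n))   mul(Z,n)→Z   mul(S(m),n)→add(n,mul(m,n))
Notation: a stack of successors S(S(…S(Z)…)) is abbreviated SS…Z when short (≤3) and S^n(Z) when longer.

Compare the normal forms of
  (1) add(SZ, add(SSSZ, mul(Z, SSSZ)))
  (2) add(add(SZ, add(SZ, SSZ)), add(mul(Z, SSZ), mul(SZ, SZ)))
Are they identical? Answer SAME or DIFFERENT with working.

Term A:
  start: add(SZ, add(SSSZ, mul(Z, SSSZ)))
  [1] S(add(Z, add(SSSZ, mul(Z, SSSZ))))
  [2] S(add(SSSZ, mul(Z, SSSZ)))
  [3] S(S(add(SSZ, mul(Z, SSSZ))))
  [4] S(S(S(add(SZ, mul(Z, SSSZ)))))
  [5] S(S(S(S(add(Z, mul(Z, SSSZ))))))
  [6] S(S(S(S(mul(Z, SSSZ)))))
  [7] S^4(Z)

Term B:
  start: add(add(SZ, add(SZ, SSZ)), add(mul(Z, SSZ), mul(SZ, SZ)))
  [1] add(S(add(Z, add(SZ, SSZ))), add(mul(Z, SSZ), mul(SZ, SZ)))
  [2] S(add(add(Z, add(SZ, SSZ)), add(mul(Z, SSZ), mul(SZ, SZ))))
  [3] S(add(add(SZ, SSZ), add(mul(Z, SSZ), mul(SZ, SZ))))
  [4] S(add(S(add(Z, SSZ)), add(mul(Z, SSZ), mul(SZ, SZ))))
  [5] S(S(add(add(Z, SSZ), add(mul(Z, SSZ), mul(SZ, SZ)))))
  [6] S(S(add(SSZ, add(mul(Z, SSZ), mul(SZ, SZ)))))
  [7] S(S(S(add(SZ, add(mul(Z, SSZ), mul(SZ, SZ))))))
  [8] S(S(S(S(add(Z, add(mul(Z, SSZ), mul(SZ, SZ)))))))
  [9] S(S(S(S(add(mul(Z, SSZ), mul(SZ, SZ))))))
  [10] S(S(S(S(add(Z, mul(SZ, SZ))))))
  [11] S(S(S(S(mul(SZ, SZ)))))
  [12] S(S(S(S(add(SZ, mul(Z, SZ))))))
  [13] S(S(S(S(S(add(Z, mul(Z, SZ)))))))
  [14] S(S(S(S(S(mul(Z, SZ))))))
  [15] S^5(Z)

Answer: DIFFERENT — A ⇓ S^4(Z), B ⇓ S^5(Z)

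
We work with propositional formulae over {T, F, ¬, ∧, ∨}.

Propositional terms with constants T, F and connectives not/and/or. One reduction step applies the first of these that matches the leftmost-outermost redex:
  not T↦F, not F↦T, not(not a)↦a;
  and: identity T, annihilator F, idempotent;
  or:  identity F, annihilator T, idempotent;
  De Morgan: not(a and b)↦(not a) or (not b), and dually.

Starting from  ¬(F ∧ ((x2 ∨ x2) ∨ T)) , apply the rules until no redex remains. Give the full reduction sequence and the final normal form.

Answer: normal form = T  (in 3 steps)

Working:
  start: ¬(F ∧ ((x2 ∨ x2) ∨ T))
  [1] ¬F ∨ ¬((x2 ∨ x2) ∨ T)
  [2] T ∨ ¬((x2 ∨ x2) ∨ T)
  [3] T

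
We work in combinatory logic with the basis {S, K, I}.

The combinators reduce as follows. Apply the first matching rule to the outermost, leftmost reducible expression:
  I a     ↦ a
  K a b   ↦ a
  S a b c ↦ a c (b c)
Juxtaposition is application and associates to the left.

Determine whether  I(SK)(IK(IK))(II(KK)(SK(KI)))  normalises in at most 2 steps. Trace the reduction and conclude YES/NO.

Answer: NO — after 2 steps the term is K(II(KK)(SK(KI)))(IK(IK)(II(KK)(SK(KI)))), not yet normal

Reduction:
  start: I(SK)(IK(IK))(II(KK)(SK(KI)))
  step 1: SK(IK(IK))(II(KK)(SK(KI)))
  step 2: K(II(KK)(SK(KI)))(IK(IK)(II(KK)(SK(KI))))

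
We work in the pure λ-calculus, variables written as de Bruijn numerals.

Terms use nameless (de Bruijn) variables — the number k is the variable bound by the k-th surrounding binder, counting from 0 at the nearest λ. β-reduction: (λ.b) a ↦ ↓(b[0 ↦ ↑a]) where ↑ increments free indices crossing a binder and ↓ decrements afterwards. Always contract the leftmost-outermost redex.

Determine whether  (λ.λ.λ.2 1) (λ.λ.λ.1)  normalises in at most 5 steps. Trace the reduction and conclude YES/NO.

Answer: YES — reaches normal form λ.λ.λ.λ.1 in 2 ≤ 5 steps

Derivation:
  start: (λ.λ.λ.2 1) (λ.λ.λ.1)
  step 1: λ.λ.(λ.λ.λ.1) 1
  step 2: λ.λ.λ.λ.1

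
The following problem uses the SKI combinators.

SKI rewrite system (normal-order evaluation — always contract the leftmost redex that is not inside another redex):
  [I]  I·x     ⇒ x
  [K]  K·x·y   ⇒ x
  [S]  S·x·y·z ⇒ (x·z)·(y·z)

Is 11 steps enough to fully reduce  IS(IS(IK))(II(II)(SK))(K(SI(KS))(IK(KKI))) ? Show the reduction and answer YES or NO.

  start: IS(IS(IK))(II(II)(SK))(K(SI(KS))(IK(KKI)))
  [1] S(IS(IK))(II(II)(SK))(K(SI(KS))(IK(KKI)))
  [2] IS(IK)(K(SI(KS))(IK(KKI)))(II(II)(SK)(K(SI(KS))(IK(KKI))))
  [3] S(IK)(K(SI(KS))(IK(KKI)))(II(II)(SK)(K(SI(KS))(IK(KKI))))
  [4] IK(II(II)(SK)(K(SI(KS))(IK(KKI))))(K(SI(KS))(IK(KKI))(II(II)(SK)(K(SI(KS))(IK(KKI)))))
  [5] K(II(II)(SK)(K(SI(KS))(IK(KKI))))(K(SI(KS))(IK(KKI))(II(II)(SK)(K(SI(KS))(IK(KKI)))))
  [6] II(II)(SK)(K(SI(KS))(IK(KKI)))
  [7] I(II)(SK)(K(SI(KS))(IK(KKI)))
  [8] II(SK)(K(SI(KS))(IK(KKI)))
  [9] I(SK)(K(SI(KS))(IK(KKI)))
  [10] SK(K(SI(KS))(IK(KKI)))
  [11] SK(SI(KS))

Answer: YES — reaches normal form SK(SI(KS)) in 11 ≤ 11 steps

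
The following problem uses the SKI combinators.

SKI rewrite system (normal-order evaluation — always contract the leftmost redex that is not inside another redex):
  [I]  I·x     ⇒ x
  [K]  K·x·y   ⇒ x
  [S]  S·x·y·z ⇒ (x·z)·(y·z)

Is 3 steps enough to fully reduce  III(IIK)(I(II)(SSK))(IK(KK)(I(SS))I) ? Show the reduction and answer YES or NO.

Answer: NO — after 3 steps the term is IIK(I(II)(SSK))(IK(KK)(I(SS))I), not yet normal

Reduction:
  start: III(IIK)(I(II)(SSK))(IK(KK)(I(SS))I)
  step 1: II(IIK)(I(II)(SSK))(IK(KK)(I(SS))I)
  step 2: I(IIK)(I(II)(SSK))(IK(KK)(I(SS))I)
  step 3: IIK(I(II)(SSK))(IK(KK)(I(SS))I)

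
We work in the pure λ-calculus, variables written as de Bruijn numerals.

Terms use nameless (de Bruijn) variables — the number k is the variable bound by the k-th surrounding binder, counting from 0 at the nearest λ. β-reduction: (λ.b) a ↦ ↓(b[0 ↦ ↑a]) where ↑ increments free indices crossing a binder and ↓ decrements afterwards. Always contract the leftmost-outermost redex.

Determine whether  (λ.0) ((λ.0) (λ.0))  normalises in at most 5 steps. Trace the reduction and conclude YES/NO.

Answer: YES — reaches normal form λ.0 in 2 ≤ 5 steps

Derivation:
  start: (λ.0) ((λ.0) (λ.0))
  →1  (λ.0) (λ.0)
  →2  λ.0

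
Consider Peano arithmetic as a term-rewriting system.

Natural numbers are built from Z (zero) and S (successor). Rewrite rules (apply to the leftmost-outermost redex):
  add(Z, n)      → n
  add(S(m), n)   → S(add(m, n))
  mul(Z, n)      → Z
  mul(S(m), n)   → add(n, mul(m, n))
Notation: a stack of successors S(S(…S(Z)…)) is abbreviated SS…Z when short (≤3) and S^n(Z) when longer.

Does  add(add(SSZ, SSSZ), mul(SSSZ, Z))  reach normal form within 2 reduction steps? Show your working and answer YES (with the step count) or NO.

Answer: NO — after 2 steps the term is S(add(add(SZ, SSSZ), mul(SSSZ, Z))), not yet normal

Working:
  start: add(add(SSZ, SSSZ), mul(SSSZ, Z))
  [1] add(S(add(SZ, SSSZ)), mul(SSSZ, Z))
  [2] S(add(add(SZ, SSSZ), mul(SSSZ, Z)))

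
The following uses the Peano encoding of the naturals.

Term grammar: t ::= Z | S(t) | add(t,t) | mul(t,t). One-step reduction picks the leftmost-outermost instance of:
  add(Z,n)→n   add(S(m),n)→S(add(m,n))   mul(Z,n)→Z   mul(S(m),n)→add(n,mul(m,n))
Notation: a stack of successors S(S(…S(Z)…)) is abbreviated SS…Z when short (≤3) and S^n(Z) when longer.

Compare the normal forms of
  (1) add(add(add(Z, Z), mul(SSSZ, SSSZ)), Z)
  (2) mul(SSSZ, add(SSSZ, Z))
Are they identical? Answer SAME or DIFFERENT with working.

Term A:
  start: add(add(add(Z, Z), mul(SSSZ, SSSZ)), Z)
  →1  add(add(Z, mul(SSSZ, SSSZ)), Z)
  →2  add(mul(SSSZ, SSSZ), Z)
  →3  add(add(SSSZ, mul(SSZ, SSSZ)), Z)
  →4  add(S(add(SSZ, mul(SSZ, SSSZ))), Z)
  →5  S(add(add(SSZ, mul(SSZ, SSSZ)), Z))
  →6  S(add(S(add(SZ, mul(SSZ, SSSZ))), Z))
  →7  S(S(add(add(SZ, mul(SSZ, SSSZ)), Z)))
  →8  S(S(add(S(add(Z, mul(SSZ, SSSZ))), Z)))
  →9  S(S(S(add(add(Z, mul(SSZ, SSSZ)), Z))))
  →10  S(S(S(add(mul(SSZ, SSSZ), Z))))
  →11  S(S(S(add(add(SSSZ, mul(SZ, SSSZ)), Z))))
  →12  S(S(S(add(S(add(SSZ, mul(SZ, SSSZ))), Z))))
  →13  S(S(S(S(add(add(SSZ, mul(SZ, SSSZ)), Z)))))
  →14  S(S(S(S(add(S(add(SZ, mul(SZ, SSSZ))), Z)))))
  →15  S(S(S(S(S(add(add(SZ, mul(SZ, SSSZ)), Z))))))
  →16  S(S(S(S(S(add(S(add(Z, mul(SZ, SSSZ))), Z))))))
  →17  S(S(S(S(S(S(add(add(Z, mul(SZ, SSSZ)), Z)))))))
  →18  S(S(S(S(S(S(add(mul(SZ, SSSZ), Z)))))))
  →19  S(S(S(S(S(S(add(add(SSSZ, mul(Z, SSSZ)), Z)))))))
  →20  S(S(S(S(S(S(add(S(add(SSZ, mul(Z, SSSZ))), Z)))))))
  →21  S(S(S(S(S(S(S(add(add(SSZ, mul(Z, SSSZ)), Z))))))))
  →22  S(S(S(S(S(S(S(add(S(add(SZ, mul(Z, SSSZ))), Z))))))))
  →23  S(S(S(S(S(S(S(S(add(add(SZ, mul(Z, SSSZ)), Z)))))))))
  →24  S(S(S(S(S(S(S(S(add(S(add(Z, mul(Z, SSSZ))), Z)))))))))
  →25  S(S(S(S(S(S(S(S(S(add(add(Z, mul(Z, SSSZ)), Z))))))))))
  →26  S(S(S(S(S(S(S(S(S(add(mul(Z, SSSZ), Z))))))))))
  →27  S(S(S(S(S(S(S(S(S(add(Z, Z))))))))))
  →28  S^9(Z)

Term B:
  start: mul(SSSZ, add(SSSZ, Z))
  →1  add(add(SSSZ, Z), mul(SSZ, add(SSSZ, Z)))
  →2  add(S(add(SSZ, Z)), mul(SSZ, add(SSSZ, Z)))
  →3  S(add(add(SSZ, Z), mul(SSZ, add(SSSZ, Z))))
  →4  S(add(S(add(SZ, Z)), mul(SSZ, add(SSSZ, Z))))
  →5  S(S(add(add(SZ, Z), mul(SSZ, add(SSSZ, Z)))))
  →6  S(S(add(S(add(Z, Z)), mul(SSZ, add(SSSZ, Z)))))
  →7  S(S(S(add(add(Z, Z), mul(SSZ, add(SSSZ, Z))))))
  →8  S(S(S(add(Z, mul(SSZ, add(SSSZ, Z))))))
  →9  S(S(S(mul(SSZ, add(SSSZ, Z)))))
  →10  S(S(S(add(add(SSSZ, Z), mul(SZ, add(SSSZ, Z))))))
  →11  S(S(S(add(S(add(SSZ, Z)), mul(SZ, add(SSSZ, Z))))))
  →12  S(S(S(S(add(add(SSZ, Z), mul(SZ, add(SSSZ, Z)))))))
  →13  S(S(S(S(add(S(add(SZ, Z)), mul(SZ, add(SSSZ, Z)))))))
  →14  S(S(S(S(S(add(add(SZ, Z), mul(SZ, add(SSSZ, Z))))))))
  →15  S(S(S(S(S(add(S(add(Z, Z)), mul(SZ, add(SSSZ, Z))))))))
  →16  S(S(S(S(S(S(add(add(Z, Z), mul(SZ, add(SSSZ, Z)))))))))
  →17  S(S(S(S(S(S(add(Z, mul(SZ, add(SSSZ, Z)))))))))
  →18  S(S(S(S(S(S(mul(SZ, add(SSSZ, Z))))))))
  →19  S(S(S(S(S(S(add(add(SSSZ, Z), mul(Z, add(SSSZ, Z)))))))))
  →20  S(S(S(S(S(S(add(S(add(SSZ, Z)), mul(Z, add(SSSZ, Z)))))))))
  →21  S(S(S(S(S(S(S(add(add(SSZ, Z), mul(Z, add(SSSZ, Z))))))))))
  →22  S(S(S(S(S(S(S(add(S(add(SZ, Z)), mul(Z, add(SSSZ, Z))))))))))
  →23  S(S(S(S(S(S(S(S(add(add(SZ, Z), mul(Z, add(SSSZ, Z)))))))))))
  →24  S(S(S(S(S(S(S(S(add(S(add(Z, Z)), mul(Z, add(SSSZ, Z)))))))))))
  →25  S(S(S(S(S(S(S(S(S(add(add(Z, Z), mul(Z, add(SSSZ, Z))))))))))))
  →26  S(S(S(S(S(S(S(S(S(add(Z, mul(Z, add(SSSZ, Z))))))))))))
  →27  S(S(S(S(S(S(S(S(S(mul(Z, add(SSSZ, Z)))))))))))
  →28  S^9(Z)

Answer: SAME — A ⇓ S^9(Z), B ⇓ S^9(Z)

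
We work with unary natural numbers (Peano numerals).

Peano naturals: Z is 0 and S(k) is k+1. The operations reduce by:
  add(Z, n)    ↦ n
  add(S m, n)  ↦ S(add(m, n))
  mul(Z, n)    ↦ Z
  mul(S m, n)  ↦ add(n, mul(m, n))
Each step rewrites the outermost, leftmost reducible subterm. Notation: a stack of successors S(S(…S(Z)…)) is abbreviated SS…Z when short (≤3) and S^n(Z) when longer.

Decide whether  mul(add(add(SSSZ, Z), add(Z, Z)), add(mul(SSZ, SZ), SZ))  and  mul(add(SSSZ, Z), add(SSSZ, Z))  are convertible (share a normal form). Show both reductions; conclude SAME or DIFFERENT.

Term A:
  start: mul(add(add(SSSZ, Z), add(Z, Z)), add(mul(SSZ, SZ), SZ))
  →1  mul(add(S(add(SSZ, Z)), add(Z, Z)), add(mul(SSZ, SZ), SZ))
  →2  mul(S(add(add(SSZ, Z), add(Z, Z))), add(mul(SSZ, SZ), SZ))
  →3  add(add(mul(SSZ, SZ), SZ), mul(add(add(SSZ, Z), add(Z, Z)), add(mul(SSZ, SZ), SZ)))
  →4  add(add(add(SZ, mul(SZ, SZ)), SZ), mul(add(add(SSZ, Z), add(Z, Z)), add(mul(SSZ, SZ), SZ)))
  →5  add(add(S(add(Z, mul(SZ, SZ))), SZ), mul(add(add(SSZ, Z), add(Z, Z)), add(mul(SSZ, SZ), SZ)))
  →6  add(S(add(add(Z, mul(SZ, SZ)), SZ)), mul(add(add(SSZ, Z), add(Z, Z)), add(mul(SSZ, SZ), SZ)))
  →7  S(add(add(add(Z, mul(SZ, SZ)), SZ), mul(add(add(SSZ, Z), add(Z, Z)), add(mul(SSZ, SZ), SZ))))
  →8  S(add(add(mul(SZ, SZ), SZ), mul(add(add(SSZ, Z), add(Z, Z)), add(mul(SSZ, SZ), SZ))))
  →9  S(add(add(add(SZ, mul(Z, SZ)), SZ), mul(add(add(SSZ, Z), add(Z, Z)), add(mul(SSZ, SZ), SZ))))
  →10  S(add(add(S(add(Z, mul(Z, SZ))), SZ), mul(add(add(SSZ, Z), add(Z, Z)), add(mul(SSZ, SZ), SZ))))
  →11  S(add(S(add(add(Z, mul(Z, SZ)), SZ)), mul(add(add(SSZ, Z), add(Z, Z)), add(mul(SSZ, SZ), SZ))))
  →12  S(S(add(add(add(Z, mul(Z, SZ)), SZ), mul(add(add(SSZ, Z), add(Z, Z)), add(mul(SSZ, SZ), SZ)))))
  →13  S(S(add(add(mul(Z, SZ), SZ), mul(add(add(SSZ, Z), add(Z, Z)), add(mul(SSZ, SZ), SZ)))))
  →14  S(S(add(add(Z, SZ), mul(add(add(SSZ, Z), add(Z, Z)), add(mul(SSZ, SZ), SZ)))))
  →15  S(S(add(SZ, mul(add(add(SSZ, Z), add(Z, Z)), add(mul(SSZ, SZ), SZ)))))
  →16  S(S(S(add(Z, mul(add(add(SSZ, Z), add(Z, Z)), add(mul(SSZ, SZ), SZ))))))
  →17  S(S(S(mul(add(add(SSZ, Z), add(Z, Z)), add(mul(SSZ, SZ), SZ)))))
  →18  S(S(S(mul(add(S(add(SZ, Z)), add(Z, Z)), add(mul(SSZ, SZ), SZ)))))
  →19  S(S(S(mul(S(add(add(SZ, Z), add(Z, Z))), add(mul(SSZ, SZ), SZ)))))
  →20  S(S(S(add(add(mul(SSZ, SZ), SZ), mul(add(add(SZ, Z), add(Z, Z)), add(mul(SSZ, SZ), SZ))))))
  →21  S(S(S(add(add(add(SZ, mul(SZ, SZ)), SZ), mul(add(add(SZ, Z), add(Z, Z)), add(mul(SSZ, SZ), SZ))))))
  →22  S(S(S(add(add(S(add(Z, mul(SZ, SZ))), SZ), mul(add(add(SZ, Z), add(Z, Z)), add(mul(SSZ, SZ), SZ))))))
  →23  S(S(S(add(S(add(add(Z, mul(SZ, SZ)), SZ)), mul(add(add(SZ, Z), add(Z, Z)), add(mul(SSZ, SZ), SZ))))))
  →24  S(S(S(S(add(add(add(Z, mul(SZ, SZ)), SZ), mul(add(add(SZ, Z), add(Z, Z)), add(mul(SSZ, SZ), SZ)))))))
  →25  S(S(S(S(add(add(mul(SZ, SZ), SZ), mul(add(add(SZ, Z), add(Z, Z)), add(mul(SSZ, SZ), SZ)))))))
  →26  S(S(S(S(add(add(add(SZ, mul(Z, SZ)), SZ), mul(add(add(SZ, Z), add(Z, Z)), add(mul(SSZ, SZ), SZ)))))))
  →27  S(S(S(S(add(add(S(add(Z, mul(Z, SZ))), SZ), mul(add(add(SZ, Z), add(Z, Z)), add(mul(SSZ, SZ), SZ)))))))
  →28  S(S(S(S(add(S(add(add(Z, mul(Z, SZ)), SZ)), mul(add(add(SZ, Z), add(Z, Z)), add(mul(SSZ, SZ), SZ)))))))
  →29  S(S(S(S(S(add(add(add(Z, mul(Z, SZ)), SZ), mul(add(add(SZ, Z), add(Z, Z)), add(mul(SSZ, SZ), SZ))))))))
  →30  S(S(S(S(S(add(add(mul(Z, SZ), SZ), mul(add(add(SZ, Z), add(Z, Z)), add(mul(SSZ, SZ), SZ))))))))
  →31  S(S(S(S(S(add(add(Z, SZ), mul(add(add(SZ, Z), add(Z, Z)), add(mul(SSZ, SZ), SZ))))))))
  →32  S(S(S(S(S(add(SZ, mul(add(add(SZ, Z), add(Z, Z)), add(mul(SSZ, SZ), SZ))))))))
  →33  S(S(S(S(S(S(add(Z, mul(add(add(SZ, Z), add(Z, Z)), add(mul(SSZ, SZ), SZ)))))))))
  →34  S(S(S(S(S(S(mul(add(add(SZ, Z), add(Z, Z)), add(mul(SSZ, SZ), SZ))))))))
  →35  S(S(S(S(S(S(mul(add(S(add(Z, Z)), add(Z, Z)), add(mul(SSZ, SZ), SZ))))))))
  →36  S(S(S(S(S(S(mul(S(add(add(Z, Z), add(Z, Z))), add(mul(SSZ, SZ), SZ))))))))
  →37  S(S(S(S(S(S(add(add(mul(SSZ, SZ), SZ), mul(add(add(Z, Z), add(Z, Z)), add(mul(SSZ, SZ), SZ)))))))))
  →38  S(S(S(S(S(S(add(add(add(SZ, mul(SZ, SZ)), SZ), mul(add(add(Z, Z), add(Z, Z)), add(mul(SSZ, SZ), SZ)))))))))
  →39  S(S(S(S(S(S(add(add(S(add(Z, mul(SZ, SZ))), SZ), mul(add(add(Z, Z), add(Z, Z)), add(mul(SSZ, SZ), SZ)))))))))
  →40  S(S(S(S(S(S(add(S(add(add(Z, mul(SZ, SZ)), SZ)), mul(add(add(Z, Z), add(Z, Z)), add(mul(SSZ, SZ), SZ)))))))))
  →41  S(S(S(S(S(S(S(add(add(add(Z, mul(SZ, SZ)), SZ), mul(add(add(Z, Z), add(Z, Z)), add(mul(SSZ, SZ), SZ))))))))))
  →42  S(S(S(S(S(S(S(add(add(mul(SZ, SZ), SZ), mul(add(add(Z, Z), add(Z, Z)), add(mul(SSZ, SZ), SZ))))))))))
  →43  S(S(S(S(S(S(S(add(add(add(SZ, mul(Z, SZ)), SZ), mul(add(add(Z, Z), add(Z, Z)), add(mul(SSZ, SZ), SZ))))))))))
  →44  S(S(S(S(S(S(S(add(add(S(add(Z, mul(Z, SZ))), SZ), mul(add(add(Z, Z), add(Z, Z)), add(mul(SSZ, SZ), SZ))))))))))
  →45  S(S(S(S(S(S(S(add(S(add(add(Z, mul(Z, SZ)), SZ)), mul(add(add(Z, Z), add(Z, Z)), add(mul(SSZ, SZ), SZ))))))))))
  →46  S(S(S(S(S(S(S(S(add(add(add(Z, mul(Z, SZ)), SZ), mul(add(add(Z, Z), add(Z, Z)), add(mul(SSZ, SZ), SZ)))))))))))
  →47  S(S(S(S(S(S(S(S(add(add(mul(Z, SZ), SZ), mul(add(add(Z, Z), add(Z, Z)), add(mul(SSZ, SZ), SZ)))))))))))
  →48  S(S(S(S(S(S(S(S(add(add(Z, SZ), mul(add(add(Z, Z), add(Z, Z)), add(mul(SSZ, SZ), SZ)))))))))))
  →49  S(S(S(S(S(S(S(S(add(SZ, mul(add(add(Z, Z), add(Z, Z)), add(mul(SSZ, SZ), SZ)))))))))))
  →50  S(S(S(S(S(S(S(S(S(add(Z, mul(add(add(Z, Z), add(Z, Z)), add(mul(SSZ, SZ), SZ))))))))))))
  →51  S(S(S(S(S(S(S(S(S(mul(add(add(Z, Z), add(Z, Z)), add(mul(SSZ, SZ), SZ)))))))))))
  →52  S(S(S(S(S(S(S(S(S(mul(add(Z, add(Z, Z)), add(mul(SSZ, SZ), SZ)))))))))))
  →53  S(S(S(S(S(S(S(S(S(mul(add(Z, Z), add(mul(SSZ, SZ), SZ)))))))))))
  →54  S(S(S(S(S(S(S(S(S(mul(Z, add(mul(SSZ, SZ), SZ)))))))))))
  →55  S^9(Z)

Term B:
  start: mul(add(SSSZ, Z), add(SSSZ, Z))
  →1  mul(S(add(SSZ, Z)), add(SSSZ, Z))
  →2  add(add(SSSZ, Z), mul(add(SSZ, Z), add(SSSZ, Z)))
  →3  add(S(add(SSZ, Z)), mul(add(SSZ, Z), add(SSSZ, Z)))
  →4  S(add(add(SSZ, Z), mul(add(SSZ, Z), add(SSSZ, Z))))
  →5  S(add(S(add(SZ, Z)), mul(add(SSZ, Z), add(SSSZ, Z))))
  →6  S(S(add(add(SZ, Z), mul(add(SSZ, Z), add(SSSZ, Z)))))
  →7  S(S(add(S(add(Z, Z)), mul(add(SSZ, Z), add(SSSZ, Z)))))
  →8  S(S(S(add(add(Z, Z), mul(add(SSZ, Z), add(SSSZ, Z))))))
  →9  S(S(S(add(Z, mul(add(SSZ, Z), add(SSSZ, Z))))))
  →10  S(S(S(mul(add(SSZ, Z), add(SSSZ, Z)))))
  →11  S(S(S(mul(S(add(SZ, Z)), add(SSSZ, Z)))))
  →12  S(S(S(add(add(SSSZ, Z), mul(add(SZ, Z), add(SSSZ, Z))))))
  →13  S(S(S(add(S(add(SSZ, Z)), mul(add(SZ, Z), add(SSSZ, Z))))))
  →14  S(S(S(S(add(add(SSZ, Z), mul(add(SZ, Z), add(SSSZ, Z)))))))
  →15  S(S(S(S(add(S(add(SZ, Z)), mul(add(SZ, Z), add(SSSZ, Z)))))))
  →16  S(S(S(S(S(add(add(SZ, Z), mul(add(SZ, Z), add(SSSZ, Z))))))))
  →17  S(S(S(S(S(add(S(add(Z, Z)), mul(add(SZ, Z), add(SSSZ, Z))))))))
  →18  S(S(S(S(S(S(add(add(Z, Z), mul(add(SZ, Z), add(SSSZ, Z)))))))))
  →19  S(S(S(S(S(S(add(Z, mul(add(SZ, Z), add(SSSZ, Z)))))))))
  →20  S(S(S(S(S(S(mul(add(SZ, Z), add(SSSZ, Z))))))))
  →21  S(S(S(S(S(S(mul(S(add(Z, Z)), add(SSSZ, Z))))))))
  →22  S(S(S(S(S(S(add(add(SSSZ, Z), mul(add(Z, Z), add(SSSZ, Z)))))))))
  →23  S(S(S(S(S(S(add(S(add(SSZ, Z)), mul(add(Z, Z), add(SSSZ, Z)))))))))
  →24  S(S(S(S(S(S(S(add(add(SSZ, Z), mul(add(Z, Z), add(SSSZ, Z))))))))))
  →25  S(S(S(S(S(S(S(add(S(add(SZ, Z)), mul(add(Z, Z), add(SSSZ, Z))))))))))
  →26  S(S(S(S(S(S(S(S(add(add(SZ, Z), mul(add(Z, Z), add(SSSZ, Z)))))))))))
  →27  S(S(S(S(S(S(S(S(add(S(add(Z, Z)), mul(add(Z, Z), add(SSSZ, Z)))))))))))
  →28  S(S(S(S(S(S(S(S(S(add(add(Z, Z), mul(add(Z, Z), add(SSSZ, Z))))))))))))
  →29  S(S(S(S(S(S(S(S(S(add(Z, mul(add(Z, Z), add(SSSZ, Z))))))))))))
  →30  S(S(S(S(S(S(S(S(S(mul(add(Z, Z), add(SSSZ, Z)))))))))))
  →31  S(S(S(S(S(S(S(S(S(mul(Z, add(SSSZ, Z)))))))))))
  →32  S^9(Z)

Answer: SAME — A ⇓ S^9(Z), B ⇓ S^9(Z)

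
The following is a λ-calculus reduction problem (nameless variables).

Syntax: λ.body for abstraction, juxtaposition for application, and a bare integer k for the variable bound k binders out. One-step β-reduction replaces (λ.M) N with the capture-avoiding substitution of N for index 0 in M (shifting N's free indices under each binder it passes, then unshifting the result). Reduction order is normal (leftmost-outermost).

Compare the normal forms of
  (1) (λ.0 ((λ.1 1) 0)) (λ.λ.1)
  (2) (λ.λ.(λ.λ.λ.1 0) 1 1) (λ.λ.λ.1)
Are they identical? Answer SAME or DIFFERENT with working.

Term A:
  start: (λ.0 ((λ.1 1) 0)) (λ.λ.1)
  [1] (λ.λ.1) ((λ.(λ.λ.1) (λ.λ.1)) (λ.λ.1))
  [2] λ.(λ.(λ.λ.1) (λ.λ.1)) (λ.λ.1)
  [3] λ.(λ.λ.1) (λ.λ.1)
  [4] λ.λ.λ.λ.1

Term B:
  start: (λ.λ.(λ.λ.λ.1 0) 1 1) (λ.λ.λ.1)
  [1] λ.(λ.λ.λ.1 0) (λ.λ.λ.1) (λ.λ.λ.1)
  [2] λ.(λ.λ.1 0) (λ.λ.λ.1)
  [3] λ.λ.(λ.λ.λ.1) 0
  [4] λ.λ.λ.λ.1

Answer: SAME — A ⇓ λ.λ.λ.λ.1, B ⇓ λ.λ.λ.λ.1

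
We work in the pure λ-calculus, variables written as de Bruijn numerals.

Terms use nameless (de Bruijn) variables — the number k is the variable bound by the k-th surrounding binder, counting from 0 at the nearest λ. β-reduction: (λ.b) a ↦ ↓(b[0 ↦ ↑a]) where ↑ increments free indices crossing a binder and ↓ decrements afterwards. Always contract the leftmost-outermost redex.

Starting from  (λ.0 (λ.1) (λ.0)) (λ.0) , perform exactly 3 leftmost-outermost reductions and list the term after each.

  start: (λ.0 (λ.1) (λ.0)) (λ.0)
  step 1: (λ.0) (λ.λ.0) (λ.0)
  step 2: (λ.λ.0) (λ.0)
  step 3: λ.0

Answer: after 3 steps: λ.0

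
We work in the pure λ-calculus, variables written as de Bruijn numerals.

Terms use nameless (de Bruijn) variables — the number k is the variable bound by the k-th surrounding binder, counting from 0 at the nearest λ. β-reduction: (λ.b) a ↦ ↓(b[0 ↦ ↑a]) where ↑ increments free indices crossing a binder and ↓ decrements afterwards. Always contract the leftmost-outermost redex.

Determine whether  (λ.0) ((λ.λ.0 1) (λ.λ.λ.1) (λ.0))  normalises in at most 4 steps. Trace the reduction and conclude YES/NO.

  start: (λ.0) ((λ.λ.0 1) (λ.λ.λ.1) (λ.0))
  step 1: (λ.λ.0 1) (λ.λ.λ.1) (λ.0)
  step 2: (λ.0 (λ.λ.λ.1)) (λ.0)
  step 3: (λ.0) (λ.λ.λ.1)
  step 4: λ.λ.λ.1

Answer: YES — reaches normal form λ.λ.λ.1 in 4 ≤ 4 steps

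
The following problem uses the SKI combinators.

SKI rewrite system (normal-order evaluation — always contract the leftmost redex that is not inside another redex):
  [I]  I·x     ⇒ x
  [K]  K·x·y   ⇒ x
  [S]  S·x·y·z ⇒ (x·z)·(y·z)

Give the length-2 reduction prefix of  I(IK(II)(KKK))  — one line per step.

  start: I(IK(II)(KKK))
  step 1: IK(II)(KKK)
  step 2: K(II)(KKK)

Answer: after 2 steps: K(II)(KKK)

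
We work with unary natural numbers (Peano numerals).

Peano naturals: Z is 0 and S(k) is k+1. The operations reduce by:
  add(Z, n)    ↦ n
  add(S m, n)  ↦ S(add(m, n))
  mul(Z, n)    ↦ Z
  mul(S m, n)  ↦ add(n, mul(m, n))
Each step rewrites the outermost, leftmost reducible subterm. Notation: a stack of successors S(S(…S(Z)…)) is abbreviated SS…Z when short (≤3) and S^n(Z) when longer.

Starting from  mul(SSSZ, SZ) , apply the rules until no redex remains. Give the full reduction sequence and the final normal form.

  start: mul(SSSZ, SZ)
  step 1: add(SZ, mul(SSZ, SZ))
  step 2: S(add(Z, mul(SSZ, SZ)))
  step 3: S(mul(SSZ, SZ))
  step 4: S(add(SZ, mul(SZ, SZ)))
  step 5: S(S(add(Z, mul(SZ, SZ))))
  step 6: S(S(mul(SZ, SZ)))
  step 7: S(S(add(SZ, mul(Z, SZ))))
  step 8: S(S(S(add(Z, mul(Z, SZ)))))
  step 9: S(S(S(mul(Z, SZ))))
  step 10: SSSZ

Answer: normal form = SSSZ  (in 10 steps)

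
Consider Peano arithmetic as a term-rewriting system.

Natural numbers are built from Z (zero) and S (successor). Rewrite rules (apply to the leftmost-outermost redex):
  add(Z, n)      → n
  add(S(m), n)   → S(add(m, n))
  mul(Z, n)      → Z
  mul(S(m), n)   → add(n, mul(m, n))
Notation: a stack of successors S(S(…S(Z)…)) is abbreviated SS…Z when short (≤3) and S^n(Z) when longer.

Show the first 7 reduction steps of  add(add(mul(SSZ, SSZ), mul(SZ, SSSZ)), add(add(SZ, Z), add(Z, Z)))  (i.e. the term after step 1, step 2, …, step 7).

  start: add(add(mul(SSZ, SSZ), mul(SZ, SSSZ)), add(add(SZ, Z), add(Z, Z)))
  step 1: add(add(add(SSZ, mul(SZ, SSZ)), mul(SZ, SSSZ)), add(add(SZ, Z), add(Z, Z)))
  step 2: add(add(S(add(SZ, mul(SZ, SSZ))), mul(SZ, SSSZ)), add(add(SZ, Z), add(Z, Z)))
  step 3: add(S(add(add(SZ, mul(SZ, SSZ)), mul(SZ, SSSZ))), add(add(SZ, Z), add(Z, Z)))
  step 4: S(add(add(add(SZ, mul(SZ, SSZ)), mul(SZ, SSSZ)), add(add(SZ, Z), add(Z, Z))))
  step 5: S(add(add(S(add(Z, mul(SZ, SSZ))), mul(SZ, SSSZ)), add(add(SZ, Z), add(Z, Z))))
  step 6: S(add(S(add(add(Z, mul(SZ, SSZ)), mul(SZ, SSSZ))), add(add(SZ, Z), add(Z, Z))))
  step 7: S(S(add(add(add(Z, mul(SZ, SSZ)), mul(SZ, SSSZ)), add(add(SZ, Z), add(Z, Z)))))

Answer: after 7 steps: S(S(add(add(add(Z, mul(SZ, SSZ)), mul(SZ, SSSZ)), add(add(SZ, Z), add(Z, Z)))))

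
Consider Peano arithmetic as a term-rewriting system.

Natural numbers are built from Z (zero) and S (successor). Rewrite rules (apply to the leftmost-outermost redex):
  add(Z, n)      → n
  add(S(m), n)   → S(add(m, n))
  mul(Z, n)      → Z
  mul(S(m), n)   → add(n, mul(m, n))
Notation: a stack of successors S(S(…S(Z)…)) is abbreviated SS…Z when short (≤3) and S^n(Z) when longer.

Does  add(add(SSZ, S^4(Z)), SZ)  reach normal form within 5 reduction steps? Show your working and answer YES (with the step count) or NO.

Answer: NO — after 5 steps the term is S(S(add(S^4(Z), SZ))), not yet normal

Derivation:
  start: add(add(SSZ, S^4(Z)), SZ)
  →1  add(S(add(SZ, S^4(Z))), SZ)
  →2  S(add(add(SZ, S^4(Z)), SZ))
  →3  S(add(S(add(Z, S^4(Z))), SZ))
  →4  S(S(add(add(Z, S^4(Z)), SZ)))
  →5  S(S(add(S^4(Z), SZ)))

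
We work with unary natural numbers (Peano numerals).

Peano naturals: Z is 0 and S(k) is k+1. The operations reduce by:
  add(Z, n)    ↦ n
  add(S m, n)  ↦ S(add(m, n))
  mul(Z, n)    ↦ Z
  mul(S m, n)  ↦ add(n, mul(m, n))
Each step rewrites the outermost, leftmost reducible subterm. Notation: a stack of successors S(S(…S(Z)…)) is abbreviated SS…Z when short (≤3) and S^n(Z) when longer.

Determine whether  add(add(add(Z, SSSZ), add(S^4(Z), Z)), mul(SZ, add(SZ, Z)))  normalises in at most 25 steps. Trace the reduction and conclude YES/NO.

  start: add(add(add(Z, SSSZ), add(S^4(Z), Z)), mul(SZ, add(SZ, Z)))
  →1  add(add(SSSZ, add(S^4(Z), Z)), mul(SZ, add(SZ, Z)))
  →2  add(S(add(SSZ, add(S^4(Z), Z))), mul(SZ, add(SZ, Z)))
  →3  S(add(add(SSZ, add(S^4(Z), Z)), mul(SZ, add(SZ, Z))))
  →4  S(add(S(add(SZ, add(S^4(Z), Z))), mul(SZ, add(SZ, Z))))
  →5  S(S(add(add(SZ, add(S^4(Z), Z)), mul(SZ, add(SZ, Z)))))
  →6  S(S(add(S(add(Z, add(S^4(Z), Z))), mul(SZ, add(SZ, Z)))))
  →7  S(S(S(add(add(Z, add(S^4(Z), Z)), mul(SZ, add(SZ, Z))))))
  →8  S(S(S(add(add(S^4(Z), Z), mul(SZ, add(SZ, Z))))))
  →9  S(S(S(add(S(add(SSSZ, Z)), mul(SZ, add(SZ, Z))))))
  →10  S(S(S(S(add(add(SSSZ, Z), mul(SZ, add(SZ, Z)))))))
  →11  S(S(S(S(add(S(add(SSZ, Z)), mul(SZ, add(SZ, Z)))))))
  →12  S(S(S(S(S(add(add(SSZ, Z), mul(SZ, add(SZ, Z))))))))
  →13  S(S(S(S(S(add(S(add(SZ, Z)), mul(SZ, add(SZ, Z))))))))
  →14  S(S(S(S(S(S(add(add(SZ, Z), mul(SZ, add(SZ, Z)))))))))
  →15  S(S(S(S(S(S(add(S(add(Z, Z)), mul(SZ, add(SZ, Z)))))))))
  →16  S(S(S(S(S(S(S(add(add(Z, Z), mul(SZ, add(SZ, Z))))))))))
  →17  S(S(S(S(S(S(S(add(Z, mul(SZ, add(SZ, Z))))))))))
  →18  S(S(S(S(S(S(S(mul(SZ, add(SZ, Z)))))))))
  →19  S(S(S(S(S(S(S(add(add(SZ, Z), mul(Z, add(SZ, Z))))))))))
  →20  S(S(S(S(S(S(S(add(S(add(Z, Z)), mul(Z, add(SZ, Z))))))))))
  →21  S(S(S(S(S(S(S(S(add(add(Z, Z), mul(Z, add(SZ, Z)))))))))))
  →22  S(S(S(S(S(S(S(S(add(Z, mul(Z, add(SZ, Z)))))))))))
  →23  S(S(S(S(S(S(S(S(mul(Z, add(SZ, Z))))))))))
  →24  S^8(Z)

Answer: YES — reaches normal form S^8(Z) in 24 ≤ 25 steps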